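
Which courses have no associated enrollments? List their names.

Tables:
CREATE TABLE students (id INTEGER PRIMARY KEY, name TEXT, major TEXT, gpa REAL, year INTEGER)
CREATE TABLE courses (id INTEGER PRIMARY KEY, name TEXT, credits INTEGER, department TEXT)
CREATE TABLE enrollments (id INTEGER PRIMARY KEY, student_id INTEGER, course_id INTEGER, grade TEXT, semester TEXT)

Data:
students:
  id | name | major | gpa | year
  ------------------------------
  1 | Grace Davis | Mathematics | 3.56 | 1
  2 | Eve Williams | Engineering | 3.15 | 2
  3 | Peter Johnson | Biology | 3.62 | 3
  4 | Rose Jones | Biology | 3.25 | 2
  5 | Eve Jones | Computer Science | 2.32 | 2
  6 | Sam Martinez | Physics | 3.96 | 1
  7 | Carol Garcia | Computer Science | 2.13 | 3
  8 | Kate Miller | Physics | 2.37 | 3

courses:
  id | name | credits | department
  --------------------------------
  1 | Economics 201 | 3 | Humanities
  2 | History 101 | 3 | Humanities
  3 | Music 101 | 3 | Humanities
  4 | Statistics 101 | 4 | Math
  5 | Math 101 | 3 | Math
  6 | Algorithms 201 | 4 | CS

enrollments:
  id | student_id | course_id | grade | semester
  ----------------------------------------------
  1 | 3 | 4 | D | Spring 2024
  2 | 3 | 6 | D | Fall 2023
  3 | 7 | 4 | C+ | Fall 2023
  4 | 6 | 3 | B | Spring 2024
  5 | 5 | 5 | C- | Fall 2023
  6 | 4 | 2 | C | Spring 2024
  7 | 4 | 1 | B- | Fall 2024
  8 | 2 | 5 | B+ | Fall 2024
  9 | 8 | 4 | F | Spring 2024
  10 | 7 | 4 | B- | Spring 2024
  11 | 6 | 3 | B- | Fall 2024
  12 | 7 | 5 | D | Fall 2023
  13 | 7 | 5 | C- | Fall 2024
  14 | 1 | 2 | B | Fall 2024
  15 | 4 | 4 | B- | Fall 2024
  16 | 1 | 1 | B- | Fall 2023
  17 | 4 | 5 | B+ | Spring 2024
SELECT p.name FROM courses p LEFT JOIN enrollments c ON c.course_id = p.id WHERE c.id IS NULL

Execution result:
(no rows)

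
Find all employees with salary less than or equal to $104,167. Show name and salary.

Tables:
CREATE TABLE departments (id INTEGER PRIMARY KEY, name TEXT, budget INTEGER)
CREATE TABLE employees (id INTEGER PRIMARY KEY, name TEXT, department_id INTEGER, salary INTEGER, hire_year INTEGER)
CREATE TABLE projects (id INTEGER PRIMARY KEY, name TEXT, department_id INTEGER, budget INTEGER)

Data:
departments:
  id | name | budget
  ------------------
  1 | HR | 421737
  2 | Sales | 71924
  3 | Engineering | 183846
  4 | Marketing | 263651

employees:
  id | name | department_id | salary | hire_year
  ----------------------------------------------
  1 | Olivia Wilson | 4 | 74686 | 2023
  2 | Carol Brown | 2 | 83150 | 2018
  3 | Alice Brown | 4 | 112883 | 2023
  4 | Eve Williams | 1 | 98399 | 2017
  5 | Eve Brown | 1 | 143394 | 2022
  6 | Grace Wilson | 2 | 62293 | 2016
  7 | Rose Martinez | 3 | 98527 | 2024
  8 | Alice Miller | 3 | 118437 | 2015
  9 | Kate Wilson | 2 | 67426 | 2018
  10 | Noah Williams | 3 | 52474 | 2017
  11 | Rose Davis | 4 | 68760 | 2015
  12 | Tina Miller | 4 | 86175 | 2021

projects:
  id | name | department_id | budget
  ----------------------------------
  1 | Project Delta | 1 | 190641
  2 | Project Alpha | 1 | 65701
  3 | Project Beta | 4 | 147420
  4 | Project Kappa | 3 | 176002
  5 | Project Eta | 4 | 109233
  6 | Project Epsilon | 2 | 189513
SELECT name, salary FROM employees WHERE salary <= 104167

Execution result:
name | salary
Olivia Wilson | 74686
Carol Brown | 83150
Eve Williams | 98399
Grace Wilson | 62293
Rose Martinez | 98527
Kate Wilson | 67426
Noah Williams | 52474
Rose Davis | 68760
Tina Miller | 86175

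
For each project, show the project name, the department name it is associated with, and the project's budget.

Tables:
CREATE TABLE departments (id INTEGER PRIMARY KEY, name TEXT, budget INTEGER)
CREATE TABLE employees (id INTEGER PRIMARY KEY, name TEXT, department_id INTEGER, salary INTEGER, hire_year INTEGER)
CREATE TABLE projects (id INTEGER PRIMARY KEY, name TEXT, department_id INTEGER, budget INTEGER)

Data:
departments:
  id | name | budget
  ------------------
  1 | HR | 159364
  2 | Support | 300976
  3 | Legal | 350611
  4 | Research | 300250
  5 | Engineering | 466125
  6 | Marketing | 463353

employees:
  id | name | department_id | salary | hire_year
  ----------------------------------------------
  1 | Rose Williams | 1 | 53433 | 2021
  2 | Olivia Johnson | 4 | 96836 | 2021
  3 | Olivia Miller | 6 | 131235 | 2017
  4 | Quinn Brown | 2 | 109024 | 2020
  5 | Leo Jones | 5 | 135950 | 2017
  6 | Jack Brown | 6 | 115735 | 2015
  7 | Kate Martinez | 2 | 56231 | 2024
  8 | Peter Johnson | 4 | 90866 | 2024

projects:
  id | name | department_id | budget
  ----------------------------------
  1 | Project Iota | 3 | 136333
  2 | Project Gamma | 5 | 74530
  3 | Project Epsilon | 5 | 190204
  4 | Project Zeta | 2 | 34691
SELECT c.name, p.name AS department, c.budget FROM projects c JOIN departments p ON c.department_id = p.id

Execution result:
name | department | budget
Project Iota | Legal | 136333
Project Gamma | Engineering | 74530
Project Epsilon | Engineering | 190204
Project Zeta | Support | 34691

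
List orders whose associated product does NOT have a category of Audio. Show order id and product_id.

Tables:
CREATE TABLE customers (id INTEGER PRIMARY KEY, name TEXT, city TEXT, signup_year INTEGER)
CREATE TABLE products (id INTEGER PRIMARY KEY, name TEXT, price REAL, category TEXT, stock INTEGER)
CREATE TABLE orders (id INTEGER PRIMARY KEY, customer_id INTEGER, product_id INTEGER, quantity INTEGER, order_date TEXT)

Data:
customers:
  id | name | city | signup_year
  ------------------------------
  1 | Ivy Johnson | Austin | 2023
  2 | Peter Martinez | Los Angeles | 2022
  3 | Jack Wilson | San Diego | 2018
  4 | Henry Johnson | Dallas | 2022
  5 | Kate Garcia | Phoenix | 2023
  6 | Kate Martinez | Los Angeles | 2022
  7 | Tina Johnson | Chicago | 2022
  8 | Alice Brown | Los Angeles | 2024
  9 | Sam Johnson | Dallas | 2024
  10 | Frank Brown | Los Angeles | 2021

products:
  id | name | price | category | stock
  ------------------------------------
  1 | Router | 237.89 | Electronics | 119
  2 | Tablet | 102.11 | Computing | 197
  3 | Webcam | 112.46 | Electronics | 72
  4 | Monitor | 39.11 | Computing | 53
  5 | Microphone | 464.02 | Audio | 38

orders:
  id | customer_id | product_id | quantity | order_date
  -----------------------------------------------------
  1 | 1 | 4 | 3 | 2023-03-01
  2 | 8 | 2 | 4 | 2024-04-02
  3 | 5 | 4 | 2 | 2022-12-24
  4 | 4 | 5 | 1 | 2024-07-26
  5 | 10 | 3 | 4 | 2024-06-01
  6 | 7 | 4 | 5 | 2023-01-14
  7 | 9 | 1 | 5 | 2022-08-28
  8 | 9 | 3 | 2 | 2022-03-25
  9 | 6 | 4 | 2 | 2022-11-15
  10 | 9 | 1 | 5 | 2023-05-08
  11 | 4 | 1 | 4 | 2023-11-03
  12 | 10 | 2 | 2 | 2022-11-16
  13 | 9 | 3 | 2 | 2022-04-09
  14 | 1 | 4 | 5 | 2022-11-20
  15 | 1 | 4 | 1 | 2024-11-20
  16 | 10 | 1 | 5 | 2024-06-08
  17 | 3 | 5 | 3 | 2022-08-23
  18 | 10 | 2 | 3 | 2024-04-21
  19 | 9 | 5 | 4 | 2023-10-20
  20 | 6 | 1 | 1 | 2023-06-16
SELECT id, product_id FROM orders WHERE product_id NOT IN (SELECT id FROM products WHERE category = 'Audio')

Execution result:
id | product_id
1 | 4
2 | 2
3 | 4
5 | 3
6 | 4
7 | 1
8 | 3
9 | 4
10 | 1
11 | 1
12 | 2
13 | 3
14 | 4
15 | 4
16 | 1
18 | 2
20 | 1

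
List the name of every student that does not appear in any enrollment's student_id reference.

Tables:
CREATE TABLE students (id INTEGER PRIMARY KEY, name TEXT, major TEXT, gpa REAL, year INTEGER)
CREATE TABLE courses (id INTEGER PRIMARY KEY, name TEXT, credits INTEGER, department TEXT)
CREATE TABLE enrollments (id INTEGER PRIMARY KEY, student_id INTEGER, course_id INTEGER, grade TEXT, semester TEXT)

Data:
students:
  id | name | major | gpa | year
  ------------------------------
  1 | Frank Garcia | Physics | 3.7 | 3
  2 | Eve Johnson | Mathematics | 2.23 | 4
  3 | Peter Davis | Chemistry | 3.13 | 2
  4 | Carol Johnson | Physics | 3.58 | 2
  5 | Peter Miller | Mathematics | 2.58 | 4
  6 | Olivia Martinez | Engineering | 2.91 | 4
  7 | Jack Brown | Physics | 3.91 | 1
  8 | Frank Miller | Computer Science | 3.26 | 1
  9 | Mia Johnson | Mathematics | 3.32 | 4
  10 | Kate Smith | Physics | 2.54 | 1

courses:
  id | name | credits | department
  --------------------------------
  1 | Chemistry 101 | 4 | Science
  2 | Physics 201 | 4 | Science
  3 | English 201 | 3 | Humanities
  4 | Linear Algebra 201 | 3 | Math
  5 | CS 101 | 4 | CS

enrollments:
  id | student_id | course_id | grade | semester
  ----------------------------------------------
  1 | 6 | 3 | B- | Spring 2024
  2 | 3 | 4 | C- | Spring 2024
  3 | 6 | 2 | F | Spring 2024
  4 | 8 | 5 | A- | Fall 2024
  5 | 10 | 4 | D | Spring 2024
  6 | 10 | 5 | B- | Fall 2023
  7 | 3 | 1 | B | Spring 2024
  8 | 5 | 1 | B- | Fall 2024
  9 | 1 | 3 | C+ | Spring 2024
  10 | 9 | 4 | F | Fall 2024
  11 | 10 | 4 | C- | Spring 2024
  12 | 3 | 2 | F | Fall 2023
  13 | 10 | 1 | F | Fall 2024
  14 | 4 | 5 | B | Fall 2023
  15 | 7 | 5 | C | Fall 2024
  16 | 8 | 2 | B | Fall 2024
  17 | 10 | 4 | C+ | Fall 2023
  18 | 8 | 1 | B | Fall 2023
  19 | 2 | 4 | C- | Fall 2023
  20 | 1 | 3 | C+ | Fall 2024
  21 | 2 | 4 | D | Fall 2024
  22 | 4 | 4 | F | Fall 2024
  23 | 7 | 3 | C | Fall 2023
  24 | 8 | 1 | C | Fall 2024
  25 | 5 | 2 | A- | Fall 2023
SELECT p.name FROM students p LEFT JOIN enrollments c ON c.student_id = p.id WHERE c.id IS NULL

Execution result:
(no rows)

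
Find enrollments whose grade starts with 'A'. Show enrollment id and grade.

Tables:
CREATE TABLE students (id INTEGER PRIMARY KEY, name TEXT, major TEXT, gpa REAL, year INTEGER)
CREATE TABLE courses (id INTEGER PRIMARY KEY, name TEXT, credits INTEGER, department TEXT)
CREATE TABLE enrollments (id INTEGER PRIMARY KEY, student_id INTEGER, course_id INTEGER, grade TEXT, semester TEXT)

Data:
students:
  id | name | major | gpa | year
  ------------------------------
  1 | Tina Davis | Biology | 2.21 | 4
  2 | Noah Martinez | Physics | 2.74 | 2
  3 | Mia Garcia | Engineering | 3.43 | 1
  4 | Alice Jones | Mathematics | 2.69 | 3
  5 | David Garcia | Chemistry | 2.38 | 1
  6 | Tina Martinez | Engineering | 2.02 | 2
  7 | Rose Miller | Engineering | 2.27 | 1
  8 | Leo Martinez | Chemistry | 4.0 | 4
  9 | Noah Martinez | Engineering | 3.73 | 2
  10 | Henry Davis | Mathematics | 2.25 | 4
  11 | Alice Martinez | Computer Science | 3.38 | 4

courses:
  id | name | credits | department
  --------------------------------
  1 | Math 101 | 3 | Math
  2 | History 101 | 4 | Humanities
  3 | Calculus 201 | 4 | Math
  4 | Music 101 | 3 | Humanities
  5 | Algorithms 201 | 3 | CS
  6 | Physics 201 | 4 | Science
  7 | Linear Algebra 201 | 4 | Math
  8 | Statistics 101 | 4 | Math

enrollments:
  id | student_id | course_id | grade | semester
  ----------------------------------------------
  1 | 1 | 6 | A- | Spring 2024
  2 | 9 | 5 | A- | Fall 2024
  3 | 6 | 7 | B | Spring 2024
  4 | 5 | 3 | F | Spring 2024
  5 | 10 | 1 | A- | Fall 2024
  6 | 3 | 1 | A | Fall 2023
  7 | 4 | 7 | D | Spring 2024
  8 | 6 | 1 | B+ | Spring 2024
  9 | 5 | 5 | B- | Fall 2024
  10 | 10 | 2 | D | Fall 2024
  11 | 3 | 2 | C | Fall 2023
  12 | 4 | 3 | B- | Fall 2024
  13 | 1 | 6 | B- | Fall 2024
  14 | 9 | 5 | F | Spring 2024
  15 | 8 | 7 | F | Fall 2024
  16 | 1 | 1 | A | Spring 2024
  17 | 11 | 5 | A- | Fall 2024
SELECT id, grade FROM enrollments WHERE grade LIKE 'A%'

Execution result:
id | grade
1 | A-
2 | A-
5 | A-
6 | A
16 | A
17 | A-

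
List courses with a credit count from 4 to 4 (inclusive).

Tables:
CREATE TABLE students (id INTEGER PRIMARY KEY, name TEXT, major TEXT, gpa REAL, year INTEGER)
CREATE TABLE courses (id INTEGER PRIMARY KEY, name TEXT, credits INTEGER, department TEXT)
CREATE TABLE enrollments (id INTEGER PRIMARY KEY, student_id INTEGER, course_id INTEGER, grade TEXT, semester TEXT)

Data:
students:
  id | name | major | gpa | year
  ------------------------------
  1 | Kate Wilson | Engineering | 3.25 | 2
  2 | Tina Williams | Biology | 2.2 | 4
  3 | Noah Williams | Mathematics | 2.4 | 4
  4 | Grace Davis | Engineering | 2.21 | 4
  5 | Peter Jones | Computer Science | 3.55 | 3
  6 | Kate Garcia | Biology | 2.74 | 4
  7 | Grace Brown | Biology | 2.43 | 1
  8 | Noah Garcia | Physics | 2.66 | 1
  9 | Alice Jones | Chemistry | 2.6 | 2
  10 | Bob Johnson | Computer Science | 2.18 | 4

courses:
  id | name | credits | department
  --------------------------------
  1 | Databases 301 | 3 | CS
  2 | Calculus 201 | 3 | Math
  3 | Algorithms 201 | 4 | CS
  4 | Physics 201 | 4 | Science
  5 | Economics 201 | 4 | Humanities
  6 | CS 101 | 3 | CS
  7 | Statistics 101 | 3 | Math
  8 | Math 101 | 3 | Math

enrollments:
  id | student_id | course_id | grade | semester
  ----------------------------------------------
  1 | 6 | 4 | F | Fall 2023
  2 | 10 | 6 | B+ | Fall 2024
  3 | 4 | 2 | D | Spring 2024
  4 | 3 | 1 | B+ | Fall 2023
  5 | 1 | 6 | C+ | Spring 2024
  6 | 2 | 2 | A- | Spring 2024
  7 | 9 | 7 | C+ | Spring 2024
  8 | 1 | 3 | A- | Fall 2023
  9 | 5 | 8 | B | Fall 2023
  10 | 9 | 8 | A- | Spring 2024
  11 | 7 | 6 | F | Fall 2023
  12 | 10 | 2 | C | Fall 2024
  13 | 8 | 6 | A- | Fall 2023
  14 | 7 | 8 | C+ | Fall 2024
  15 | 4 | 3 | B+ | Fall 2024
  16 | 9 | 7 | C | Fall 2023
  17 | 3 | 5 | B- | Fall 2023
SELECT name, credits FROM courses WHERE credits BETWEEN 4 AND 4

Execution result:
name | credits
Algorithms 201 | 4
Physics 201 | 4
Economics 201 | 4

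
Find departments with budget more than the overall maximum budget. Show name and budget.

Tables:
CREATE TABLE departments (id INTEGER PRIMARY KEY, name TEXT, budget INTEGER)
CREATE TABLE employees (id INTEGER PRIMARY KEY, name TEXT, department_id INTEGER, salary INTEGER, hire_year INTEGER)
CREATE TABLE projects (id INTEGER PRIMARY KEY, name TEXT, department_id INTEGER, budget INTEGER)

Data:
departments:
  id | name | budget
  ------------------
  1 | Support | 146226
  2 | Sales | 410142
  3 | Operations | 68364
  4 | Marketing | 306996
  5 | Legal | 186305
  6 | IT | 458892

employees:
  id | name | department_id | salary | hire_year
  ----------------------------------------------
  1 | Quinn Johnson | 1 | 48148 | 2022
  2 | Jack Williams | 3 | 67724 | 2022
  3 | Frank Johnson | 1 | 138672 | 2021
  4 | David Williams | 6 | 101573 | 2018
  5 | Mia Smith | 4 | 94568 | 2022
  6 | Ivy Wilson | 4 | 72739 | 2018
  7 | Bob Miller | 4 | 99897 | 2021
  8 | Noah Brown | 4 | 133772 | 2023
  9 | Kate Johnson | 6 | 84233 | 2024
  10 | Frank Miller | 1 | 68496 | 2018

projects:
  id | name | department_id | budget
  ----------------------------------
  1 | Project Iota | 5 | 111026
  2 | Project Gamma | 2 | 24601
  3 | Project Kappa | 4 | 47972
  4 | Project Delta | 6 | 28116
SELECT name, budget FROM departments WHERE budget > (SELECT MAX(budget) FROM departments)

Execution result:
(no rows)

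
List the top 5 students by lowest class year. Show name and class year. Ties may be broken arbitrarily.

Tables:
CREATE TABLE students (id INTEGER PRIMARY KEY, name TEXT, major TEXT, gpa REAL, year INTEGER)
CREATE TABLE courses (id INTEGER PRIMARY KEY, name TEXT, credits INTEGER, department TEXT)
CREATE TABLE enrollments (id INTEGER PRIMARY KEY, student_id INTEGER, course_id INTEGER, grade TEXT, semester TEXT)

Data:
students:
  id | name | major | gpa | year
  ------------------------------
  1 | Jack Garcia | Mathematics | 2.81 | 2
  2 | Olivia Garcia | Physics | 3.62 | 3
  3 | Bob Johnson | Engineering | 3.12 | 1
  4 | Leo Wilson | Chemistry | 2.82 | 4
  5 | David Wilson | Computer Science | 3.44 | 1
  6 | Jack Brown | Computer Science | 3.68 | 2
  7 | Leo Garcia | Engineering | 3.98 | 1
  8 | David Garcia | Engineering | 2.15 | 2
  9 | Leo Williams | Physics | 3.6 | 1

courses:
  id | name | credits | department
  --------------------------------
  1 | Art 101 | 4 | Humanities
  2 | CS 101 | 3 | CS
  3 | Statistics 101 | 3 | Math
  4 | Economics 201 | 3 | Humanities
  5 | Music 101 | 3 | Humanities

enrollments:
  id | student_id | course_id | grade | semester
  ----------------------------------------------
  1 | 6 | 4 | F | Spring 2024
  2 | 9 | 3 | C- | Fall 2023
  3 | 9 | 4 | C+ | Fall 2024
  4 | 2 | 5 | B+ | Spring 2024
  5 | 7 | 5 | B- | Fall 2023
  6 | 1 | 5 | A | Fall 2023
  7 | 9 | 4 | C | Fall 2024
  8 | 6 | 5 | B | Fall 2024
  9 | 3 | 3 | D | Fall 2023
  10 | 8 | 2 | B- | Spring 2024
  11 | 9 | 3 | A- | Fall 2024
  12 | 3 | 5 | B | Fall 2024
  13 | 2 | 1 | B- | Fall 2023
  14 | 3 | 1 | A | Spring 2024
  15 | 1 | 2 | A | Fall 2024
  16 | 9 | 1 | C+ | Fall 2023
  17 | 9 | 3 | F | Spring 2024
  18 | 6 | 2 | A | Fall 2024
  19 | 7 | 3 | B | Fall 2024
SELECT name, year FROM students ORDER BY year ASC LIMIT 5

Execution result:
name | year
Bob Johnson | 1
David Wilson | 1
Leo Garcia | 1
Leo Williams | 1
Jack Garcia | 2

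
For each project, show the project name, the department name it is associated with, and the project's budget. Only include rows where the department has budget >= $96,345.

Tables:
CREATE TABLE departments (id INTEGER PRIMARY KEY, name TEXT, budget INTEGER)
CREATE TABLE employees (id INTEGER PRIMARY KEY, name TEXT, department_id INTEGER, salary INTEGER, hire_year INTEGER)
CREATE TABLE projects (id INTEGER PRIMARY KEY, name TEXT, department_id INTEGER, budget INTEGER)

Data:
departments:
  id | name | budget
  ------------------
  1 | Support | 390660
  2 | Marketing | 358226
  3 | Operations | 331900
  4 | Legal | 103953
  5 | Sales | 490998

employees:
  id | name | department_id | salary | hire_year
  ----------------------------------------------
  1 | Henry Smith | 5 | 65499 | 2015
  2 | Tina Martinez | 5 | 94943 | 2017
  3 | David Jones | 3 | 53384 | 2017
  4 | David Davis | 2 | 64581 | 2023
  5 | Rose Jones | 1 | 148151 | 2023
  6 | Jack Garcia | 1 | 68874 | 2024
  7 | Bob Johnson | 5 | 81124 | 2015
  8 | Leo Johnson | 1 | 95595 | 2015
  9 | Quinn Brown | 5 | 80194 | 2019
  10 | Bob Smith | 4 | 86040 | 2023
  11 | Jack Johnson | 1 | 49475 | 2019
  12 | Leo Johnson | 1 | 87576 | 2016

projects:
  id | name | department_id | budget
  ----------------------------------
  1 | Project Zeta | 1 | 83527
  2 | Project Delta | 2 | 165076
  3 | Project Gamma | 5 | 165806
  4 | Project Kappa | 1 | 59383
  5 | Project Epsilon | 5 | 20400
SELECT c.name, p.name AS department, c.budget FROM projects c JOIN departments p ON c.department_id = p.id WHERE p.budget >= 96345

Execution result:
name | department | budget
Project Zeta | Support | 83527
Project Delta | Marketing | 165076
Project Gamma | Sales | 165806
Project Kappa | Support | 59383
Project Epsilon | Sales | 20400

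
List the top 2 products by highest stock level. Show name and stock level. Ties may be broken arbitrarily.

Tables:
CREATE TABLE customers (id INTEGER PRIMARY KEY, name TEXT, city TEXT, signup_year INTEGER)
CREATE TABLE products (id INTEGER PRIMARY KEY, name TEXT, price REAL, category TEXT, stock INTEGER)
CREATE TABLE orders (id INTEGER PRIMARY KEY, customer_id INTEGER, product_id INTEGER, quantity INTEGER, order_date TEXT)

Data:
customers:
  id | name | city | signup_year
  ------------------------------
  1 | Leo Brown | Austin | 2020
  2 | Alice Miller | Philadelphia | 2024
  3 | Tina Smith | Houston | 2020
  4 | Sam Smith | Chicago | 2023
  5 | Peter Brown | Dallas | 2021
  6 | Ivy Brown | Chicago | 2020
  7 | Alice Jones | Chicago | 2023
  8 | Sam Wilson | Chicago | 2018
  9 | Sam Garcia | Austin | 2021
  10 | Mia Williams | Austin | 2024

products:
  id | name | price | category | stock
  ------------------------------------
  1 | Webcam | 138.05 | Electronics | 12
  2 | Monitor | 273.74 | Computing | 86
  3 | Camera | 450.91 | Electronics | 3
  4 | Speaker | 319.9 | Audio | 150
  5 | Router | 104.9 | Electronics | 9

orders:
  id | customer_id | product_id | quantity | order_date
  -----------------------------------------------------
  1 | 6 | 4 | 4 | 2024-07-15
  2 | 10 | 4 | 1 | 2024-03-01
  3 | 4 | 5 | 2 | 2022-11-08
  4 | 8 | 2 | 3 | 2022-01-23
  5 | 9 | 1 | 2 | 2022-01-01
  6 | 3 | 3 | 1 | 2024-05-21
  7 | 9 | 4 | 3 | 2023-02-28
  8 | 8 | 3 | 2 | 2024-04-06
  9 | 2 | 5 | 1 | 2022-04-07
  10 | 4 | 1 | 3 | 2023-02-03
SELECT name, stock FROM products ORDER BY stock DESC LIMIT 2

Execution result:
name | stock
Speaker | 150
Monitor | 86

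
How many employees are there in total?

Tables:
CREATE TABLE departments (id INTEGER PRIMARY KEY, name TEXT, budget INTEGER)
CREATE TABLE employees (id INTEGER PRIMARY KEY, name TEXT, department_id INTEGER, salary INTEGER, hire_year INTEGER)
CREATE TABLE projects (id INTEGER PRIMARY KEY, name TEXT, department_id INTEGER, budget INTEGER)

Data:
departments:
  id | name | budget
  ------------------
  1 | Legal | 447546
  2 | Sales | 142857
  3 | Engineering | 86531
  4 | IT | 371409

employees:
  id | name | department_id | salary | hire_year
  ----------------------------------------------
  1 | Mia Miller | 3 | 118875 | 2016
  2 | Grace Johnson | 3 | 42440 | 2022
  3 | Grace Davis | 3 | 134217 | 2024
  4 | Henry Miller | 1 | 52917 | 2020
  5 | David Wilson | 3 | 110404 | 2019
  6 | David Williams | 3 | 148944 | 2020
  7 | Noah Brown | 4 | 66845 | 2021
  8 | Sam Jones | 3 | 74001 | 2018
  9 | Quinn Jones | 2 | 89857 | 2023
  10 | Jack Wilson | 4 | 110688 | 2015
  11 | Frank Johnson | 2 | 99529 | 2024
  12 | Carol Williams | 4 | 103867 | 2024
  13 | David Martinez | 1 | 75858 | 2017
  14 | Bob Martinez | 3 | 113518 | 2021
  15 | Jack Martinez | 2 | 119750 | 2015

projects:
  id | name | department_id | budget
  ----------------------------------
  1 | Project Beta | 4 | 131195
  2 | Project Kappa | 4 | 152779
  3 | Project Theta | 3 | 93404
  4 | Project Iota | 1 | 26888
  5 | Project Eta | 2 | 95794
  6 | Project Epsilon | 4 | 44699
SELECT COUNT(*) FROM employees

Execution result:
15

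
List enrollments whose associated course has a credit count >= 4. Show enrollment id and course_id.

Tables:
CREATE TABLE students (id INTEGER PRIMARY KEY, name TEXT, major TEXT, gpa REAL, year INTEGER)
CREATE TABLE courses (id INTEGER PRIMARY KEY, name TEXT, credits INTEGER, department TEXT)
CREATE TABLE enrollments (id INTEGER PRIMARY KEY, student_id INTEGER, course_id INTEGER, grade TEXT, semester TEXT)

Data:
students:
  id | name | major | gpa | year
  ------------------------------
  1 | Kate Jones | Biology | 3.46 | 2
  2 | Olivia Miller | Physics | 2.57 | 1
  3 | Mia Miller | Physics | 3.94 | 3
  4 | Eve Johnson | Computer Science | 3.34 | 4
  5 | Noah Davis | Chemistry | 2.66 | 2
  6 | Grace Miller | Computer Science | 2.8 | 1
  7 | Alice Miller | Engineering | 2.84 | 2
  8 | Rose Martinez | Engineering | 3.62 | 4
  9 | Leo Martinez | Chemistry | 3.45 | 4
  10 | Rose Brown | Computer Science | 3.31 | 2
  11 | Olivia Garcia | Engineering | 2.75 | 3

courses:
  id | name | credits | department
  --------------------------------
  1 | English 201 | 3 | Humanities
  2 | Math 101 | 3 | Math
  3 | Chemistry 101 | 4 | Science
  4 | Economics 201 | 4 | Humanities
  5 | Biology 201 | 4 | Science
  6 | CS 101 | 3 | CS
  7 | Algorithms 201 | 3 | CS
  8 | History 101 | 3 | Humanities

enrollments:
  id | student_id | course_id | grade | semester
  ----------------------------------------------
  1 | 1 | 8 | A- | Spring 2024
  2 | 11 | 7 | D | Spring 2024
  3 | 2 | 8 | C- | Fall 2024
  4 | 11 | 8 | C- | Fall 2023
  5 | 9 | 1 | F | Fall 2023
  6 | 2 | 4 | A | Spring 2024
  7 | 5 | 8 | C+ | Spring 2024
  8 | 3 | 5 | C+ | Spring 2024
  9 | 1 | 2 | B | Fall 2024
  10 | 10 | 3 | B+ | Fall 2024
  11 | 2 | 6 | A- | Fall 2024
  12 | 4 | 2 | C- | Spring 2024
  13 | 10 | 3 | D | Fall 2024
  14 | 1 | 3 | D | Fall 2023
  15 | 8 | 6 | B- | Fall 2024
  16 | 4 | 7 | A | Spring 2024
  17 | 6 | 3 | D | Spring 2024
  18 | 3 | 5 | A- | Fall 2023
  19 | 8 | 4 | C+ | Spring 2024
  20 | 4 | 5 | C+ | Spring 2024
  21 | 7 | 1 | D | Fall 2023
SELECT id, course_id FROM enrollments WHERE course_id IN (SELECT id FROM courses WHERE credits >= 4)

Execution result:
id | course_id
6 | 4
8 | 5
10 | 3
13 | 3
14 | 3
17 | 3
18 | 5
19 | 4
20 | 5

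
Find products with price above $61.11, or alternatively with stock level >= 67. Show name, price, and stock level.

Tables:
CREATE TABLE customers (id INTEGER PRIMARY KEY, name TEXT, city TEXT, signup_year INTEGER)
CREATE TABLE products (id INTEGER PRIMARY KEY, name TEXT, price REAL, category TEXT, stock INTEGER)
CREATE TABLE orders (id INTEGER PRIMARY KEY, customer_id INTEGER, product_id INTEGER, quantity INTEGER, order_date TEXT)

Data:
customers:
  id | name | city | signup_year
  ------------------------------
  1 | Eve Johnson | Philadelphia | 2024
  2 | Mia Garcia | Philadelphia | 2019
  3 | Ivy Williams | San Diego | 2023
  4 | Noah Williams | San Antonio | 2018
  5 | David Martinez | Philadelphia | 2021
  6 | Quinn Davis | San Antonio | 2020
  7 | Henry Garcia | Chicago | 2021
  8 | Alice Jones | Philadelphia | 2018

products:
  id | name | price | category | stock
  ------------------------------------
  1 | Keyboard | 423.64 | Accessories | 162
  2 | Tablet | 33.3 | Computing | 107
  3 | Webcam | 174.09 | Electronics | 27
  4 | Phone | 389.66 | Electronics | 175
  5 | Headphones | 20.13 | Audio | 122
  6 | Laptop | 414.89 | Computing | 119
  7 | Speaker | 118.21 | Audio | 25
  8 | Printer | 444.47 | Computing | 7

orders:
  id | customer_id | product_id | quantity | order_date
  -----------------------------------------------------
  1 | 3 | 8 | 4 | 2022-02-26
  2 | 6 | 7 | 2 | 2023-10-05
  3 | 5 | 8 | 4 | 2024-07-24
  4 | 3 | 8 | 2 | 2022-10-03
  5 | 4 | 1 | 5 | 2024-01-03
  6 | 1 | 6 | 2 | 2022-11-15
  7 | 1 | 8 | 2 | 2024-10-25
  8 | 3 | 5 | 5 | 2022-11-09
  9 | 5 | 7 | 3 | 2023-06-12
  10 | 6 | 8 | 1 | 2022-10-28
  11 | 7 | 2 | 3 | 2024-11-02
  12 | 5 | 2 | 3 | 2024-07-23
SELECT name, price, stock FROM products WHERE price > 61.11 OR stock >= 67

Execution result:
name | price | stock
Keyboard | 423.64 | 162
Tablet | 33.30 | 107
Webcam | 174.09 | 27
Phone | 389.66 | 175
Headphones | 20.13 | 122
Laptop | 414.89 | 119
Speaker | 118.21 | 25
Printer | 444.47 | 7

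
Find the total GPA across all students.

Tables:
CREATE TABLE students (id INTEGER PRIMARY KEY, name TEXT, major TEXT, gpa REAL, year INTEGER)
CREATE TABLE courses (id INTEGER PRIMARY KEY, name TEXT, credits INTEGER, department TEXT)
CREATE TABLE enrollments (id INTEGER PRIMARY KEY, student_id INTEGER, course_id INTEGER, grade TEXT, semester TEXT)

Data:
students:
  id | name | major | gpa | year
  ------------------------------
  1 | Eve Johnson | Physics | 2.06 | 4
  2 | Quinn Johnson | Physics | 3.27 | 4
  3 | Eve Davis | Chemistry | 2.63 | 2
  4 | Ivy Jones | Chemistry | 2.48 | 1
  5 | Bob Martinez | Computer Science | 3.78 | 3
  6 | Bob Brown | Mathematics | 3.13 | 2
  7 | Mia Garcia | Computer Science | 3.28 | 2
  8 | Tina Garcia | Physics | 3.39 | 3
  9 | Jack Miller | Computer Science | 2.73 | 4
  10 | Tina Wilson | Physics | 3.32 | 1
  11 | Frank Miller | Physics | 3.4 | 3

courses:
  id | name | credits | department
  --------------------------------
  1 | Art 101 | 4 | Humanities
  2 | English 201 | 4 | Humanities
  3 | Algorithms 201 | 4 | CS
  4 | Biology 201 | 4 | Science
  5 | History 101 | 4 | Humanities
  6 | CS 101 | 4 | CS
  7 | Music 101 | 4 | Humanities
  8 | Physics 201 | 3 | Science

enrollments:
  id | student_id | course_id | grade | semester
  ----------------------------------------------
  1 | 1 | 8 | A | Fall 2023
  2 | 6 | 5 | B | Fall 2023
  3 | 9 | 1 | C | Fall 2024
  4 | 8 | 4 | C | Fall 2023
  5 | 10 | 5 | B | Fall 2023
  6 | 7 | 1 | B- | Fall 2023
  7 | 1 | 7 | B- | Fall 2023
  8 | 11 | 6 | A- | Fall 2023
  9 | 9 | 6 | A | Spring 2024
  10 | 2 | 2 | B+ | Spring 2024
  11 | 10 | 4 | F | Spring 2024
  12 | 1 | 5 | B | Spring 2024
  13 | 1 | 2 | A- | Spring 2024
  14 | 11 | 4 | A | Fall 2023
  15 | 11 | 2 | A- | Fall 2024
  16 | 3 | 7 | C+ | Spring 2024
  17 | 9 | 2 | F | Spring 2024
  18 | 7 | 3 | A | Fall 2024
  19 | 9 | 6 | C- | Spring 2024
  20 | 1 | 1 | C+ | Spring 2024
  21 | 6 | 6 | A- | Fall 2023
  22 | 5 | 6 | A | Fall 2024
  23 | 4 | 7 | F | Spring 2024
SELECT SUM(gpa) FROM students

Execution result:
33.47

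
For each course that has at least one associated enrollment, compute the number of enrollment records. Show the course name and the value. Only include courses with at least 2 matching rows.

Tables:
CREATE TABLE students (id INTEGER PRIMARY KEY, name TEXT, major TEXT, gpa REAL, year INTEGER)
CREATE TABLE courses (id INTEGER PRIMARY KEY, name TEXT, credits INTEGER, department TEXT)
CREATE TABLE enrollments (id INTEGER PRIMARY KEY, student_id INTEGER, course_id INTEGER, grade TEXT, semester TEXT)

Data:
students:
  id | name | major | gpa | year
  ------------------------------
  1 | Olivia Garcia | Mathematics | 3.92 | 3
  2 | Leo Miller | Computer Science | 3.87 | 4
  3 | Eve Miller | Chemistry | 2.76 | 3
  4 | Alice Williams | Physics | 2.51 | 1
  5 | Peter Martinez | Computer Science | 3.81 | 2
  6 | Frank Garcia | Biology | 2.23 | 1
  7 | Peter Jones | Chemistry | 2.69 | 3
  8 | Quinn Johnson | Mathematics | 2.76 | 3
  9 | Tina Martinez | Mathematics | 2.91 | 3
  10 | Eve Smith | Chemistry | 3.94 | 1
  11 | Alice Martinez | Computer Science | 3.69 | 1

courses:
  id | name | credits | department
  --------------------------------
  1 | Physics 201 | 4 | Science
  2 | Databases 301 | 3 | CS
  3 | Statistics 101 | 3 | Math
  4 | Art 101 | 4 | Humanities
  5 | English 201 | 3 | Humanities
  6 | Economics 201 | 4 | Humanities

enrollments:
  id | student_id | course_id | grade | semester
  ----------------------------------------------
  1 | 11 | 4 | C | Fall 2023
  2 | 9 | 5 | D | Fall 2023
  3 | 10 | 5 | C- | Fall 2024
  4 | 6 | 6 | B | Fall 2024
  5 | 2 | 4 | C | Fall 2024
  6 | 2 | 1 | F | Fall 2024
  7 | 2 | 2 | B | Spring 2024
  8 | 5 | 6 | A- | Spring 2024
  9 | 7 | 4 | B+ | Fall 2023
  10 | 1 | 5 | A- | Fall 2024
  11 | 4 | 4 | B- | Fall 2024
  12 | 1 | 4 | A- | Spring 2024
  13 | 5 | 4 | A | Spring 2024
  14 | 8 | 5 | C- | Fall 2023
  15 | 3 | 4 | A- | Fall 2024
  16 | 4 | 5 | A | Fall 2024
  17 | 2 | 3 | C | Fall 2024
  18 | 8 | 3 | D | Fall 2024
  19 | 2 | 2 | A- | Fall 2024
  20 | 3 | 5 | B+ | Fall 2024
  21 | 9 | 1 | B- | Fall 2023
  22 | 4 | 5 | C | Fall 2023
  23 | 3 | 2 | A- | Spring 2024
SELECT p.name, COUNT(*) AS n FROM enrollments c JOIN courses p ON c.course_id = p.id GROUP BY p.id, p.name HAVING COUNT(*) >= 2

Execution result:
name | n
Physics 201 | 2
Databases 301 | 3
Statistics 101 | 2
Art 101 | 7
English 201 | 7
Economics 201 | 2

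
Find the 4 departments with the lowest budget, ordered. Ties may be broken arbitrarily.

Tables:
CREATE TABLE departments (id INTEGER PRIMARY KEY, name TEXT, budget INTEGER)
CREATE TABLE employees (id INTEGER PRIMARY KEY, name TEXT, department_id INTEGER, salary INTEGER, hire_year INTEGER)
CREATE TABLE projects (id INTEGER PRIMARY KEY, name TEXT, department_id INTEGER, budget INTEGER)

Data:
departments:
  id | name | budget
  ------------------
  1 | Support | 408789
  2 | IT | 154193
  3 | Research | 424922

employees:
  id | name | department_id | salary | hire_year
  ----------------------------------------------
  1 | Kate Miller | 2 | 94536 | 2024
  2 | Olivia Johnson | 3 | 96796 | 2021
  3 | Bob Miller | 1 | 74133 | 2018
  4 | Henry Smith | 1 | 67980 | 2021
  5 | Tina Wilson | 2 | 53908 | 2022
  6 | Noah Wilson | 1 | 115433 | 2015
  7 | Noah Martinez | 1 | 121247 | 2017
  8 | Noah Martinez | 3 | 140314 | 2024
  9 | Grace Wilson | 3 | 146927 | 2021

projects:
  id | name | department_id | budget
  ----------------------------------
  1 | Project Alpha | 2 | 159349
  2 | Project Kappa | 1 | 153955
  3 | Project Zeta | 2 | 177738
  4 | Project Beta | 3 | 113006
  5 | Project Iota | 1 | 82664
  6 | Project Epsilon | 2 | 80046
SELECT name, budget FROM departments ORDER BY budget ASC LIMIT 4

Execution result:
name | budget
IT | 154193
Support | 408789
Research | 424922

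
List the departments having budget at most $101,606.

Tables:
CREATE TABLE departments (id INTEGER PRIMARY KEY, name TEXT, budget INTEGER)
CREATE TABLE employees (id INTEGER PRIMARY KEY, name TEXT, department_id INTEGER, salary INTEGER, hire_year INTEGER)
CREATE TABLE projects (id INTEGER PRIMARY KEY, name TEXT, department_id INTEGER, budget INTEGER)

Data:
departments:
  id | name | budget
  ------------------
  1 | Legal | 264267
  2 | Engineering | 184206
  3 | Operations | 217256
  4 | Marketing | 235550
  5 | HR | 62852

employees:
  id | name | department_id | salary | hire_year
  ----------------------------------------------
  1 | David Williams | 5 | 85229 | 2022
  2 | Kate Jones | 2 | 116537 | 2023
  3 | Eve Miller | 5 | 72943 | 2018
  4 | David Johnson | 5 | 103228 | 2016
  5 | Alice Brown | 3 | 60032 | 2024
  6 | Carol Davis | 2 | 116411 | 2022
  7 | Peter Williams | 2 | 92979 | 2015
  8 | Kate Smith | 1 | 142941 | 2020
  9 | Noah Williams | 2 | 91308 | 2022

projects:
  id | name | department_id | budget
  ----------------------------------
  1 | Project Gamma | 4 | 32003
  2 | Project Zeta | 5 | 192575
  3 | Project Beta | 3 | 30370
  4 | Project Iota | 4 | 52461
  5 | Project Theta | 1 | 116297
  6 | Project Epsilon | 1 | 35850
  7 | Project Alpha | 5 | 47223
SELECT name, budget FROM departments WHERE budget <= 101606

Execution result:
name | budget
HR | 62852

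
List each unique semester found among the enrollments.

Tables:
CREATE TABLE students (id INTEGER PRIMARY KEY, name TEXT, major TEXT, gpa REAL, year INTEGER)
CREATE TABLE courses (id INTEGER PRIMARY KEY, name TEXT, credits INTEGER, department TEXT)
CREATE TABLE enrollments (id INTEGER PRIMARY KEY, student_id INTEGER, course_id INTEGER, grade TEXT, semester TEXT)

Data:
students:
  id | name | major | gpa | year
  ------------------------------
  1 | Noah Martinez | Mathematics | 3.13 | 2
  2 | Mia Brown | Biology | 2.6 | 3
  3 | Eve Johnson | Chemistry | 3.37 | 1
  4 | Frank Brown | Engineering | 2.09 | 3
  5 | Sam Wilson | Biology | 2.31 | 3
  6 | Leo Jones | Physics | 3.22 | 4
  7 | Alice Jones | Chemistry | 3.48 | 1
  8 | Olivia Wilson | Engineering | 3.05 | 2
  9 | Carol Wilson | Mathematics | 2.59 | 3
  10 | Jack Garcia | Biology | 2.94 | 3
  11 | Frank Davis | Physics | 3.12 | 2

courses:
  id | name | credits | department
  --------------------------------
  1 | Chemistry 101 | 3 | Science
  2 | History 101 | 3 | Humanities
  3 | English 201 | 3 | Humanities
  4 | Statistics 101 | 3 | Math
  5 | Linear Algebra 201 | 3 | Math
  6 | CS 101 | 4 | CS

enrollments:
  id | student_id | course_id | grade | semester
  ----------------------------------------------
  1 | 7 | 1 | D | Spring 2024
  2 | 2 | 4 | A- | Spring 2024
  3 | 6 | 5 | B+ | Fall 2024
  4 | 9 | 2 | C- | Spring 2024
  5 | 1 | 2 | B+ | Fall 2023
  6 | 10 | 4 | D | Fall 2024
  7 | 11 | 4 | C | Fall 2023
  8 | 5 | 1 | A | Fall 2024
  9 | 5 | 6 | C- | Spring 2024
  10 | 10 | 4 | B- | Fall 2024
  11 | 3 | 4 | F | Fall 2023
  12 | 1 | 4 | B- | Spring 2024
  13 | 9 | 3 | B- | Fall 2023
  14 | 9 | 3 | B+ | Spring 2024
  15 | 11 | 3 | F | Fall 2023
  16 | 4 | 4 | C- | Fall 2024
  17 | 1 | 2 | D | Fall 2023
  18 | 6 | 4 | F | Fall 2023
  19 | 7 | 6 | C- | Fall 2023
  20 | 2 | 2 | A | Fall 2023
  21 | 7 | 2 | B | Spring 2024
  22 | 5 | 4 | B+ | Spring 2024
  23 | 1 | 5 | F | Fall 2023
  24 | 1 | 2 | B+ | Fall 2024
SELECT DISTINCT semester FROM enrollments

Execution result:
semester
Spring 2024
Fall 2024
Fall 2023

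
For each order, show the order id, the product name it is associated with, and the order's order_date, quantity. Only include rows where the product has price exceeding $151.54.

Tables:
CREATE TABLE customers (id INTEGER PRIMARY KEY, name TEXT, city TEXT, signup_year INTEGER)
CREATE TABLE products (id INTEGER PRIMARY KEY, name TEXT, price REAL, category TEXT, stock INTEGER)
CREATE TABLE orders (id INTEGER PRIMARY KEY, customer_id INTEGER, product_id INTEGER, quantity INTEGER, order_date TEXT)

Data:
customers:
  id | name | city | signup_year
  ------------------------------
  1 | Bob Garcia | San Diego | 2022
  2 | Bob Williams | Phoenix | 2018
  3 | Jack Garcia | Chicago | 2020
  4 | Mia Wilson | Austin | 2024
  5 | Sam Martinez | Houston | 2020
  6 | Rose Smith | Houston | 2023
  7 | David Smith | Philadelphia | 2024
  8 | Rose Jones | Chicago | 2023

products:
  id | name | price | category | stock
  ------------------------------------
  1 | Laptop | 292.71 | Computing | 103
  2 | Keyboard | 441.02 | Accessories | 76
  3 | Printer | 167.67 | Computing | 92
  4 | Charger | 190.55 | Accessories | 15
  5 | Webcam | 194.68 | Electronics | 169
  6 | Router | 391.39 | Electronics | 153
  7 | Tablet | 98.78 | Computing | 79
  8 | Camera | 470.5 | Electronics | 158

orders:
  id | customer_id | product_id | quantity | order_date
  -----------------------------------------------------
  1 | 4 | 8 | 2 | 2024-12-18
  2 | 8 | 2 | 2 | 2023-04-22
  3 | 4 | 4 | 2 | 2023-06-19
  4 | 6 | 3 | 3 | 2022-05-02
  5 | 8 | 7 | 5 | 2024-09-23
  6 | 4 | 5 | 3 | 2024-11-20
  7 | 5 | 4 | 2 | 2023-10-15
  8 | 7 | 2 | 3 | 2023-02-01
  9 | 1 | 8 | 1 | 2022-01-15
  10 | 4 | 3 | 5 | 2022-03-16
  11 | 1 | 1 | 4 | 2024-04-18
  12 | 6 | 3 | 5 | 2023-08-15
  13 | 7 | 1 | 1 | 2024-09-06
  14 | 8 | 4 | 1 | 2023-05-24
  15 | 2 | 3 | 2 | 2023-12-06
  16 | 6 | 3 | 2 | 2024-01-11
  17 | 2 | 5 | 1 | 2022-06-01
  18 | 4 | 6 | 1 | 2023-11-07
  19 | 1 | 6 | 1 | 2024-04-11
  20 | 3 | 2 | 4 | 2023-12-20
SELECT c.id, p.name AS product, c.order_date, c.quantity FROM orders c JOIN products p ON c.product_id = p.id WHERE p.price > 151.54

Execution result:
id | product | order_date | quantity
1 | Camera | 2024-12-18 | 2
2 | Keyboard | 2023-04-22 | 2
3 | Charger | 2023-06-19 | 2
4 | Printer | 2022-05-02 | 3
6 | Webcam | 2024-11-20 | 3
7 | Charger | 2023-10-15 | 2
8 | Keyboard | 2023-02-01 | 3
9 | Camera | 2022-01-15 | 1
10 | Printer | 2022-03-16 | 5
11 | Laptop | 2024-04-18 | 4
12 | Printer | 2023-08-15 | 5
13 | Laptop | 2024-09-06 | 1
14 | Charger | 2023-05-24 | 1
15 | Printer | 2023-12-06 | 2
16 | Printer | 2024-01-11 | 2
17 | Webcam | 2022-06-01 | 1
18 | Router | 2023-11-07 | 1
19 | Router | 2024-04-11 | 1
20 | Keyboard | 2023-12-20 | 4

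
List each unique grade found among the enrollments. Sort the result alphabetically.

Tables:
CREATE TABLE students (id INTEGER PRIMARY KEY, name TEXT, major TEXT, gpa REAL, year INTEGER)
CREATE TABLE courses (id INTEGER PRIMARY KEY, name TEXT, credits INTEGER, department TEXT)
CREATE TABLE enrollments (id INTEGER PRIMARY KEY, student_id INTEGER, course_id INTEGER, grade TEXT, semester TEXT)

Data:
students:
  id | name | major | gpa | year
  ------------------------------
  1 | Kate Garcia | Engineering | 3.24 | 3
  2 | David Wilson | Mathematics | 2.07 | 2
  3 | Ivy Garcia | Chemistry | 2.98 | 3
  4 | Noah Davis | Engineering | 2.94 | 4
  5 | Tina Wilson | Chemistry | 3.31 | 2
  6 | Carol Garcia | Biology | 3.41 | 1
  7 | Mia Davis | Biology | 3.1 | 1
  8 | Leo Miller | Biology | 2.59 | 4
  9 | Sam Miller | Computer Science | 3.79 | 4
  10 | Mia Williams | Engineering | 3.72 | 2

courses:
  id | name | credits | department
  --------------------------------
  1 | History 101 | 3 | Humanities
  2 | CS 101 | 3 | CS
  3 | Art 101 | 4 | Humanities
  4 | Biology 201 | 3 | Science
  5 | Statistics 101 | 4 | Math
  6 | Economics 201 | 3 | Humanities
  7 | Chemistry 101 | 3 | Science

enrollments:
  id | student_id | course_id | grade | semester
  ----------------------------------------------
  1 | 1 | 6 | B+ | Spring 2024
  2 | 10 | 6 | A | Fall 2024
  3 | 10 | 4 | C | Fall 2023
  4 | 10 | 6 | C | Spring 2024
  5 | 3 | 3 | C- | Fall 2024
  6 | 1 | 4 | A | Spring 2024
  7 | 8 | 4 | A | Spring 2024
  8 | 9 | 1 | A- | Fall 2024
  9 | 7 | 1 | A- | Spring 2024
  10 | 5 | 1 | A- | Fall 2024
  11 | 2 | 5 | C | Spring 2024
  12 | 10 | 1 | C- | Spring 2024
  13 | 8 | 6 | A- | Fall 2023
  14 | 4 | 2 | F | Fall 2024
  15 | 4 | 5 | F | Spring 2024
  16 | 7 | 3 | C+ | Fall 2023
SELECT DISTINCT grade FROM enrollments ORDER BY grade

Execution result:
grade
A
A-
B+
C
C+
C-
F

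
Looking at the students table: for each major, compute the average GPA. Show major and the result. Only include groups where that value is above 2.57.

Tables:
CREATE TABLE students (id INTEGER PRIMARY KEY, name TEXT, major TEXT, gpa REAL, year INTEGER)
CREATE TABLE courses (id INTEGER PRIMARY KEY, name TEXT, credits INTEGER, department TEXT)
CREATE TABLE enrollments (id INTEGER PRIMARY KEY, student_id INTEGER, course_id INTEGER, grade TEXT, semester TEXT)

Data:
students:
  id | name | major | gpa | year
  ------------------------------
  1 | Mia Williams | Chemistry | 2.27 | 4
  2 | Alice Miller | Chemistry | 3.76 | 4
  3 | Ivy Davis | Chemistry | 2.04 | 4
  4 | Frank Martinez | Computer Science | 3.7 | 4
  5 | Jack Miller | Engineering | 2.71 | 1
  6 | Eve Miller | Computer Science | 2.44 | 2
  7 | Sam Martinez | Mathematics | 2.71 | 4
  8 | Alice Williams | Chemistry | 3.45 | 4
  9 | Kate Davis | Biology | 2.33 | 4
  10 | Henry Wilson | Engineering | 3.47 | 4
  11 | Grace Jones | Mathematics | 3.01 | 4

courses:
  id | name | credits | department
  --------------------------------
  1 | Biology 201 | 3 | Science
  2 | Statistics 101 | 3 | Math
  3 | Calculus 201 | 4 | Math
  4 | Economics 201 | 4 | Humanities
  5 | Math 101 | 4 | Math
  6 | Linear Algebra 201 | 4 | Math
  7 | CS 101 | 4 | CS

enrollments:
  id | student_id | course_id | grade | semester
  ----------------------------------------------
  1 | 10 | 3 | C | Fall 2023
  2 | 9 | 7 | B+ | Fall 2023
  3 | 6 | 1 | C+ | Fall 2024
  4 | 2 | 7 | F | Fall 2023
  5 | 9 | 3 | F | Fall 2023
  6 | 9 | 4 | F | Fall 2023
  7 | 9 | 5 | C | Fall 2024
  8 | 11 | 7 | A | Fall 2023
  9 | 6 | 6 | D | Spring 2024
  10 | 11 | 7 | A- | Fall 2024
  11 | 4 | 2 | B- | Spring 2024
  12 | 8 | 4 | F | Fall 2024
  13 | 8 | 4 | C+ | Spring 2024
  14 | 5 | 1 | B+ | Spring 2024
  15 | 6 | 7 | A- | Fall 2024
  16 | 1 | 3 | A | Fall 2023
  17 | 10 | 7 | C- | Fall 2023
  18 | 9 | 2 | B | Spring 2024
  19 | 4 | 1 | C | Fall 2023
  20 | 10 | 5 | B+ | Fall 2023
SELECT major, AVG(gpa) AS avg_gpa FROM students GROUP BY major HAVING AVG(gpa) > 2.57

Execution result:
major | avg_gpa
Chemistry | 2.88
Computer Science | 3.07
Engineering | 3.09
Mathematics | 2.86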